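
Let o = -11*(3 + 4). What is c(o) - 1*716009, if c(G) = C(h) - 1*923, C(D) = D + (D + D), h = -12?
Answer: -716968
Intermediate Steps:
o = -77 (o = -11*7 = -77)
C(D) = 3*D (C(D) = D + 2*D = 3*D)
c(G) = -959 (c(G) = 3*(-12) - 1*923 = -36 - 923 = -959)
c(o) - 1*716009 = -959 - 1*716009 = -959 - 716009 = -716968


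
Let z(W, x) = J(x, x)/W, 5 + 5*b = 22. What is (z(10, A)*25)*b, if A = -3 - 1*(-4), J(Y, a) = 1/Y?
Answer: 17/2 ≈ 8.5000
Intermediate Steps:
A = 1 (A = -3 + 4 = 1)
b = 17/5 (b = -1 + (1/5)*22 = -1 + 22/5 = 17/5 ≈ 3.4000)
z(W, x) = 1/(W*x) (z(W, x) = 1/(x*W) = 1/(W*x))
(z(10, A)*25)*b = ((1/(10*1))*25)*(17/5) = (((1/10)*1)*25)*(17/5) = ((1/10)*25)*(17/5) = (5/2)*(17/5) = 17/2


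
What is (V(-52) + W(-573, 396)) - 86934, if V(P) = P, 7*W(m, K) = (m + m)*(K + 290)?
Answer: -199294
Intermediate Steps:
W(m, K) = 2*m*(290 + K)/7 (W(m, K) = ((m + m)*(K + 290))/7 = ((2*m)*(290 + K))/7 = (2*m*(290 + K))/7 = 2*m*(290 + K)/7)
(V(-52) + W(-573, 396)) - 86934 = (-52 + (2/7)*(-573)*(290 + 396)) - 86934 = (-52 + (2/7)*(-573)*686) - 86934 = (-52 - 112308) - 86934 = -112360 - 86934 = -199294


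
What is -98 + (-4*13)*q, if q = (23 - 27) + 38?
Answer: -1866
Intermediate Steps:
q = 34 (q = -4 + 38 = 34)
-98 + (-4*13)*q = -98 - 4*13*34 = -98 - 52*34 = -98 - 1768 = -1866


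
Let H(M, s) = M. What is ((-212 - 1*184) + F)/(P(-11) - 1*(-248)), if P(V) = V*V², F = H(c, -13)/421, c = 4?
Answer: 166712/455943 ≈ 0.36564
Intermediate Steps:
F = 4/421 ≈ 0.0095012
P(V) = V³
((-212 - 1*184) + F)/(P(-11) - 1*(-248)) = ((-212 - 1*184) + 4/421)/((-11)³ - 1*(-248)) = ((-212 - 184) + 4/421)/(-1331 + 248) = (-396 + 4/421)/(-1083) = -166712/421*(-1/1083) = 166712/455943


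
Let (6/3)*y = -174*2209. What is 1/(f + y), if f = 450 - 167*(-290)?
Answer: -1/143303 ≈ -6.9782e-6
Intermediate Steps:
y = -192183 (y = (-174*2209)/2 = (1/2)*(-384366) = -192183)
f = 48880 (f = 450 + 48430 = 48880)
1/(f + y) = 1/(48880 - 192183) = 1/(-143303) = -1/143303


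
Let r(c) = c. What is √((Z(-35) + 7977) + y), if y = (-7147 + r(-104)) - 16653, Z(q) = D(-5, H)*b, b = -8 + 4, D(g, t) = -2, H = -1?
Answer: I*√15919 ≈ 126.17*I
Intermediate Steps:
b = -4
Z(q) = 8 (Z(q) = -2*(-4) = 8)
y = -23904 (y = (-7147 - 104) - 16653 = -7251 - 16653 = -23904)
√((Z(-35) + 7977) + y) = √((8 + 7977) - 23904) = √(7985 - 23904) = √(-15919) = I*√15919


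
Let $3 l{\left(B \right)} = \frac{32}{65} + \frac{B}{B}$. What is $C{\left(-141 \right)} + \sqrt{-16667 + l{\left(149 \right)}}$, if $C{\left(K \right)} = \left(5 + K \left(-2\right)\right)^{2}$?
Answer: $82369 + \frac{4 i \sqrt{39608985}}{195} \approx 82369.0 + 129.1 i$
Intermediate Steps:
$l{\left(B \right)} = \frac{97}{195}$ ($l{\left(B \right)} = \frac{\frac{32}{65} + \frac{B}{B}}{3} = \frac{32 \cdot \frac{1}{65} + 1}{3} = \frac{\frac{32}{65} + 1}{3} = \frac{1}{3} \cdot \frac{97}{65} = \frac{97}{195}$)
$C{\left(K \right)} = \left(5 - 2 K\right)^{2}$
$C{\left(-141 \right)} + \sqrt{-16667 + l{\left(149 \right)}} = \left(-5 + 2 \left(-141\right)\right)^{2} + \sqrt{-16667 + \frac{97}{195}} = \left(-5 - 282\right)^{2} + \sqrt{- \frac{3249968}{195}} = \left(-287\right)^{2} + \frac{4 i \sqrt{39608985}}{195} = 82369 + \frac{4 i \sqrt{39608985}}{195}$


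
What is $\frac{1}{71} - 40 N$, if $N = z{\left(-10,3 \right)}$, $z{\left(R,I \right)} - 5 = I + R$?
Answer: $\frac{5681}{71} \approx 80.014$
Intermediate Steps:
$z{\left(R,I \right)} = 5 + I + R$ ($z{\left(R,I \right)} = 5 + \left(I + R\right) = 5 + I + R$)
$N = -2$ ($N = 5 + 3 - 10 = -2$)
$\frac{1}{71} - 40 N = \frac{1}{71} - -80 = \frac{1}{71} + 80 = \frac{5681}{71}$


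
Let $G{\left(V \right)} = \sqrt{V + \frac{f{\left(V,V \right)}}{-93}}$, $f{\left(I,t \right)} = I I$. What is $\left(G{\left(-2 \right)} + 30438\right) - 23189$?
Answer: $7249 + \frac{i \sqrt{17670}}{93} \approx 7249.0 + 1.4293 i$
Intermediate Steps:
$f{\left(I,t \right)} = I^{2}$
$G{\left(V \right)} = \sqrt{V - \frac{V^{2}}{93}}$ ($G{\left(V \right)} = \sqrt{V + \frac{V^{2}}{-93}} = \sqrt{V + V^{2} \left(- \frac{1}{93}\right)} = \sqrt{V - \frac{V^{2}}{93}}$)
$\left(G{\left(-2 \right)} + 30438\right) - 23189 = \left(\frac{\sqrt{93} \sqrt{- 2 \left(93 - -2\right)}}{93} + 30438\right) - 23189 = \left(\frac{\sqrt{93} \sqrt{- 2 \left(93 + 2\right)}}{93} + 30438\right) - 23189 = \left(\frac{\sqrt{93} \sqrt{\left(-2\right) 95}}{93} + 30438\right) - 23189 = \left(\frac{\sqrt{93} \sqrt{-190}}{93} + 30438\right) - 23189 = \left(\frac{\sqrt{93} i \sqrt{190}}{93} + 30438\right) - 23189 = \left(\frac{i \sqrt{17670}}{93} + 30438\right) - 23189 = \left(30438 + \frac{i \sqrt{17670}}{93}\right) - 23189 = 7249 + \frac{i \sqrt{17670}}{93}$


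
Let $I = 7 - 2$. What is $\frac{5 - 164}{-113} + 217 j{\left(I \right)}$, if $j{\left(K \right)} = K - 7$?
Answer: $- \frac{48883}{113} \approx -432.59$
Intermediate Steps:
$I = 5$
$j{\left(K \right)} = -7 + K$
$\frac{5 - 164}{-113} + 217 j{\left(I \right)} = \frac{5 - 164}{-113} + 217 \left(-7 + 5\right) = \left(5 - 164\right) \left(- \frac{1}{113}\right) + 217 \left(-2\right) = \left(-159\right) \left(- \frac{1}{113}\right) - 434 = \frac{159}{113} - 434 = - \frac{48883}{113}$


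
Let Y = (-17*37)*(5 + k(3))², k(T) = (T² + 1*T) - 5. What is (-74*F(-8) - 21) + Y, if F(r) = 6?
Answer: -91041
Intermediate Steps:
k(T) = -5 + T + T² (k(T) = (T² + T) - 5 = (T + T²) - 5 = -5 + T + T²)
Y = -90576 (Y = (-17*37)*(5 + (-5 + 3 + 3²))² = -629*(5 + (-5 + 3 + 9))² = -629*(5 + 7)² = -629*12² = -629*144 = -90576)
(-74*F(-8) - 21) + Y = (-74*6 - 21) - 90576 = (-444 - 21) - 90576 = -465 - 90576 = -91041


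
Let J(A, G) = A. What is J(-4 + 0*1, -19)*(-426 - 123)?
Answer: 2196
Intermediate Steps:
J(-4 + 0*1, -19)*(-426 - 123) = (-4 + 0*1)*(-426 - 123) = (-4 + 0)*(-549) = -4*(-549) = 2196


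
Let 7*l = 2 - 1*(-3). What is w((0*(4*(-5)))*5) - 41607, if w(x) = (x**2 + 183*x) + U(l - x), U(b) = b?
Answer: -291244/7 ≈ -41606.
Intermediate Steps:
l = 5/7 (l = (2 - 1*(-3))/7 = (2 + 3)/7 = (1/7)*5 = 5/7 ≈ 0.71429)
w(x) = 5/7 + x**2 + 182*x (w(x) = (x**2 + 183*x) + (5/7 - x) = 5/7 + x**2 + 182*x)
w((0*(4*(-5)))*5) - 41607 = (5/7 + ((0*(4*(-5)))*5)**2 + 182*((0*(4*(-5)))*5)) - 41607 = (5/7 + ((0*(-20))*5)**2 + 182*((0*(-20))*5)) - 41607 = (5/7 + (0*5)**2 + 182*(0*5)) - 41607 = (5/7 + 0**2 + 182*0) - 41607 = (5/7 + 0 + 0) - 41607 = 5/7 - 41607 = -291244/7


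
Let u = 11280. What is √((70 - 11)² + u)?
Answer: √14761 ≈ 121.49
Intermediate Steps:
√((70 - 11)² + u) = √((70 - 11)² + 11280) = √(59² + 11280) = √(3481 + 11280) = √14761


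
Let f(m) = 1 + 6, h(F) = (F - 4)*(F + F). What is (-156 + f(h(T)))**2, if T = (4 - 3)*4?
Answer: 22201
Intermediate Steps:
T = 4 (T = 1*4 = 4)
h(F) = 2*F*(-4 + F) (h(F) = (-4 + F)*(2*F) = 2*F*(-4 + F))
f(m) = 7
(-156 + f(h(T)))**2 = (-156 + 7)**2 = (-149)**2 = 22201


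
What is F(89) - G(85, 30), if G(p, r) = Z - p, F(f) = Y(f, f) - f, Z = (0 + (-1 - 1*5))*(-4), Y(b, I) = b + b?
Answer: 150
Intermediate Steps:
Y(b, I) = 2*b
Z = 24 (Z = (0 + (-1 - 5))*(-4) = (0 - 6)*(-4) = -6*(-4) = 24)
F(f) = f (F(f) = 2*f - f = f)
G(p, r) = 24 - p
F(89) - G(85, 30) = 89 - (24 - 1*85) = 89 - (24 - 85) = 89 - 1*(-61) = 89 + 61 = 150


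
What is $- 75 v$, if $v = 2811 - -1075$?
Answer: $-291450$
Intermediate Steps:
$v = 3886$ ($v = 2811 + 1075 = 3886$)
$- 75 v = \left(-75\right) 3886 = -291450$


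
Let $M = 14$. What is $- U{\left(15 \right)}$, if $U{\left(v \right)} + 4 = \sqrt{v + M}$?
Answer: $4 - \sqrt{29} \approx -1.3852$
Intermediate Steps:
$U{\left(v \right)} = -4 + \sqrt{14 + v}$ ($U{\left(v \right)} = -4 + \sqrt{v + 14} = -4 + \sqrt{14 + v}$)
$- U{\left(15 \right)} = - (-4 + \sqrt{14 + 15}) = - (-4 + \sqrt{29}) = 4 - \sqrt{29}$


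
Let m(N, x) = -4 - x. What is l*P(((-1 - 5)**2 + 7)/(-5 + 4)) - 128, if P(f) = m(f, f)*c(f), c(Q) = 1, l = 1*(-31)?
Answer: -1337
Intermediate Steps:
l = -31
P(f) = -4 - f (P(f) = (-4 - f)*1 = -4 - f)
l*P(((-1 - 5)**2 + 7)/(-5 + 4)) - 128 = -31*(-4 - ((-1 - 5)**2 + 7)/(-5 + 4)) - 128 = -31*(-4 - ((-6)**2 + 7)/(-1)) - 128 = -31*(-4 - (36 + 7)*(-1)) - 128 = -31*(-4 - 43*(-1)) - 128 = -31*(-4 - 1*(-43)) - 128 = -31*(-4 + 43) - 128 = -31*39 - 128 = -1209 - 128 = -1337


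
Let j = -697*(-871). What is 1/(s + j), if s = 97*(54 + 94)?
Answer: 1/621443 ≈ 1.6092e-6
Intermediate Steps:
j = 607087
s = 14356 (s = 97*148 = 14356)
1/(s + j) = 1/(14356 + 607087) = 1/621443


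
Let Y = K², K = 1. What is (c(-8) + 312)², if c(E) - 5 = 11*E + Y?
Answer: 52900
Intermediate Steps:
Y = 1 (Y = 1² = 1)
c(E) = 6 + 11*E (c(E) = 5 + (11*E + 1) = 5 + (1 + 11*E) = 6 + 11*E)
(c(-8) + 312)² = ((6 + 11*(-8)) + 312)² = ((6 - 88) + 312)² = (-82 + 312)² = 230² = 52900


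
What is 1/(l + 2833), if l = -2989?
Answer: -1/156 ≈ -0.0064103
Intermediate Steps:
1/(l + 2833) = 1/(-2989 + 2833) = 1/(-156) = -1/156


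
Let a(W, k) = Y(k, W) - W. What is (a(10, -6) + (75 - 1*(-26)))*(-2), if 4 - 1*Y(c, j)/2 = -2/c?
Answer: -590/3 ≈ -196.67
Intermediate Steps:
Y(c, j) = 8 + 4/c (Y(c, j) = 8 - (-4)/c = 8 + 4/c)
a(W, k) = 8 - W + 4/k (a(W, k) = (8 + 4/k) - W = 8 - W + 4/k)
(a(10, -6) + (75 - 1*(-26)))*(-2) = ((8 - 1*10 + 4/(-6)) + (75 - 1*(-26)))*(-2) = ((8 - 10 + 4*(-1/6)) + (75 + 26))*(-2) = ((8 - 10 - 2/3) + 101)*(-2) = (-8/3 + 101)*(-2) = (295/3)*(-2) = -590/3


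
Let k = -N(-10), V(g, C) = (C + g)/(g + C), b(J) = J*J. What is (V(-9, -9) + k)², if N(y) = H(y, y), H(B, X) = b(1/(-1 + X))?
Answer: 14400/14641 ≈ 0.98354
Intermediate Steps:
b(J) = J²
H(B, X) = (-1 + X)⁻² (H(B, X) = (1/(-1 + X))² = (-1 + X)⁻²)
N(y) = (-1 + y)⁻²
V(g, C) = 1 (V(g, C) = (C + g)/(C + g) = 1)
k = -1/121 (k = -1/(-1 - 10)² = -1/(-11)² = -1*1/121 = -1/121 ≈ -0.0082645)
(V(-9, -9) + k)² = (1 - 1/121)² = (120/121)² = 14400/14641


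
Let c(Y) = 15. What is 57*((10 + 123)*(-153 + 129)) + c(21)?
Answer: -181929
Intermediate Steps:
57*((10 + 123)*(-153 + 129)) + c(21) = 57*((10 + 123)*(-153 + 129)) + 15 = 57*(133*(-24)) + 15 = 57*(-3192) + 15 = -181944 + 15 = -181929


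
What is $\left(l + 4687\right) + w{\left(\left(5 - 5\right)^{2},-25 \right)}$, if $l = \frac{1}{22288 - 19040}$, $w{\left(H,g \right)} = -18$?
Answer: $\frac{15164913}{3248} \approx 4669.0$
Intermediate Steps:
$l = \frac{1}{3248} \approx 0.00030788$
$\left(l + 4687\right) + w{\left(\left(5 - 5\right)^{2},-25 \right)} = \left(\frac{1}{3248} + 4687\right) - 18 = \frac{15223377}{3248} - 18 = \frac{15164913}{3248}$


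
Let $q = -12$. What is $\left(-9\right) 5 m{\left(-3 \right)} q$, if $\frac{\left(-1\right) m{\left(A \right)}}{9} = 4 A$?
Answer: $58320$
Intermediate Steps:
$m{\left(A \right)} = - 36 A$ ($m{\left(A \right)} = - 9 \cdot 4 A = - 36 A$)
$\left(-9\right) 5 m{\left(-3 \right)} q = \left(-9\right) 5 \left(\left(-36\right) \left(-3\right)\right) \left(-12\right) = \left(-45\right) 108 \left(-12\right) = \left(-4860\right) \left(-12\right) = 58320$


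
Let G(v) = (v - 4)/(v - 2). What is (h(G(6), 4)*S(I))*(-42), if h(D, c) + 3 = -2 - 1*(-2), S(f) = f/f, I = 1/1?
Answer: 126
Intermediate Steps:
G(v) = (-4 + v)/(-2 + v)
I = 1
S(f) = 1
h(D, c) = -3 (h(D, c) = -3 + (-2 - 1*(-2)) = -3 + (-2 + 2) = -3 + 0 = -3)
(h(G(6), 4)*S(I))*(-42) = -3*1*(-42) = -3*(-42) = 126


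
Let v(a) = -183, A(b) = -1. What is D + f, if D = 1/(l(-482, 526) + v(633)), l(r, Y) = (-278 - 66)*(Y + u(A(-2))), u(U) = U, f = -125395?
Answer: -22669284286/180783 ≈ -1.2540e+5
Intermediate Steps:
l(r, Y) = 344 - 344*Y (l(r, Y) = (-278 - 66)*(Y - 1) = -344*(-1 + Y) = 344 - 344*Y)
D = -1/180783 (D = 1/((344 - 344*526) - 183) = 1/((344 - 180944) - 183) = 1/(-180600 - 183) = 1/(-180783) = -1/180783 ≈ -5.5315e-6)
D + f = -1/180783 - 125395 = -22669284286/180783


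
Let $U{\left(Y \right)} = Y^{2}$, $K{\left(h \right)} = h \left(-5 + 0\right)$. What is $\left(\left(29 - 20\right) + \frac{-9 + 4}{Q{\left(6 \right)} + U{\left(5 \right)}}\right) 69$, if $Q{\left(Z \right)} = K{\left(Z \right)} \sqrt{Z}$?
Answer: $\frac{118956}{191} + \frac{414 \sqrt{6}}{191} \approx 628.12$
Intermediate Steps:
$K{\left(h \right)} = - 5 h$ ($K{\left(h \right)} = h \left(-5\right) = - 5 h$)
$Q{\left(Z \right)} = - 5 Z^{\frac{3}{2}}$ ($Q{\left(Z \right)} = - 5 Z \sqrt{Z} = - 5 Z^{\frac{3}{2}}$)
$\left(\left(29 - 20\right) + \frac{-9 + 4}{Q{\left(6 \right)} + U{\left(5 \right)}}\right) 69 = \left(\left(29 - 20\right) + \frac{-9 + 4}{- 5 \cdot 6^{\frac{3}{2}} + 5^{2}}\right) 69 = \left(9 - \frac{5}{- 5 \cdot 6 \sqrt{6} + 25}\right) 69 = \left(9 - \frac{5}{- 30 \sqrt{6} + 25}\right) 69 = \left(9 - \frac{5}{25 - 30 \sqrt{6}}\right) 69 = 621 - \frac{345}{25 - 30 \sqrt{6}}$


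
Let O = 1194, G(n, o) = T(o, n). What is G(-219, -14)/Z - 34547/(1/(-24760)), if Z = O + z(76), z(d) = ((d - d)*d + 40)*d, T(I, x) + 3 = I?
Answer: 3621694670463/4234 ≈ 8.5538e+8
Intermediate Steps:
T(I, x) = -3 + I
G(n, o) = -3 + o
z(d) = 40*d (z(d) = (0*d + 40)*d = (0 + 40)*d = 40*d)
Z = 4234 (Z = 1194 + 40*76 = 1194 + 3040 = 4234)
G(-219, -14)/Z - 34547/(1/(-24760)) = (-3 - 14)/4234 - 34547/(1/(-24760)) = -17*1/4234 - 34547/(-1/24760) = -17/4234 - 34547*(-24760) = -17/4234 + 855383720 = 3621694670463/4234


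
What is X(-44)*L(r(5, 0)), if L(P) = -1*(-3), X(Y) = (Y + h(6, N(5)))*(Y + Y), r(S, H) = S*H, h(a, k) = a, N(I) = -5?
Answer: 10032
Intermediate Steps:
r(S, H) = H*S
X(Y) = 2*Y*(6 + Y) (X(Y) = (Y + 6)*(Y + Y) = (6 + Y)*(2*Y) = 2*Y*(6 + Y))
L(P) = 3
X(-44)*L(r(5, 0)) = (2*(-44)*(6 - 44))*3 = (2*(-44)*(-38))*3 = 3344*3 = 10032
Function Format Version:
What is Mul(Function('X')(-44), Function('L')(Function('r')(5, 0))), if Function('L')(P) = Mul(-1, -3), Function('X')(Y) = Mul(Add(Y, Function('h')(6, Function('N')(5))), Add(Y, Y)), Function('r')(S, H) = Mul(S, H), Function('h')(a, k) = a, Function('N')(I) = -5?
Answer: 10032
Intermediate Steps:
Function('r')(S, H) = Mul(H, S)
Function('X')(Y) = Mul(2, Y, Add(6, Y)) (Function('X')(Y) = Mul(Add(Y, 6), Add(Y, Y)) = Mul(Add(6, Y), Mul(2, Y)) = Mul(2, Y, Add(6, Y)))
Function('L')(P) = 3
Mul(Function('X')(-44), Function('L')(Function('r')(5, 0))) = Mul(Mul(2, -44, Add(6, -44)), 3) = Mul(Mul(2, -44, -38), 3) = Mul(3344, 3) = 10032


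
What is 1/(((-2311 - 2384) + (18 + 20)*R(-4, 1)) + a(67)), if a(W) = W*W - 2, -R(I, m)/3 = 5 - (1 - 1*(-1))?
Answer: -1/550 ≈ -0.0018182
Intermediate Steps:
R(I, m) = -9 (R(I, m) = -3*(5 - (1 - 1*(-1))) = -3*(5 - (1 + 1)) = -3*(5 - 1*2) = -3*(5 - 2) = -3*3 = -9)
a(W) = -2 + W² (a(W) = W² - 2 = -2 + W²)
1/(((-2311 - 2384) + (18 + 20)*R(-4, 1)) + a(67)) = 1/(((-2311 - 2384) + (18 + 20)*(-9)) + (-2 + 67²)) = 1/((-4695 + 38*(-9)) + (-2 + 4489)) = 1/((-4695 - 342) + 4487) = 1/(-5037 + 4487) = 1/(-550) = -1/550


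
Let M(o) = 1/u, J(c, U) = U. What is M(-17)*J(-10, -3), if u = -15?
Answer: ⅕ ≈ 0.20000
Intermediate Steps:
M(o) = -1/15 (M(o) = 1/(-15) = -1/15)
M(-17)*J(-10, -3) = -1/15*(-3) = ⅕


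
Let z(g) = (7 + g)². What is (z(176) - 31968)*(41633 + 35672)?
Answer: 117580905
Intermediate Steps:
(z(176) - 31968)*(41633 + 35672) = ((7 + 176)² - 31968)*(41633 + 35672) = (183² - 31968)*77305 = (33489 - 31968)*77305 = 1521*77305 = 117580905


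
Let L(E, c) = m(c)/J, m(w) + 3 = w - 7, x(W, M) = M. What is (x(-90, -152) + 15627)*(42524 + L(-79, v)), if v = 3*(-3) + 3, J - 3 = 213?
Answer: 17767559350/27 ≈ 6.5806e+8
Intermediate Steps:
J = 216 (J = 3 + 213 = 216)
m(w) = -10 + w (m(w) = -3 + (w - 7) = -3 + (-7 + w) = -10 + w)
v = -6 (v = -9 + 3 = -6)
L(E, c) = -5/108 + c/216 (L(E, c) = (-10 + c)/216 = (-10 + c)*(1/216) = -5/108 + c/216)
(x(-90, -152) + 15627)*(42524 + L(-79, v)) = (-152 + 15627)*(42524 + (-5/108 + (1/216)*(-6))) = 15475*(42524 + (-5/108 - 1/36)) = 15475*(42524 - 2/27) = 15475*(1148146/27) = 17767559350/27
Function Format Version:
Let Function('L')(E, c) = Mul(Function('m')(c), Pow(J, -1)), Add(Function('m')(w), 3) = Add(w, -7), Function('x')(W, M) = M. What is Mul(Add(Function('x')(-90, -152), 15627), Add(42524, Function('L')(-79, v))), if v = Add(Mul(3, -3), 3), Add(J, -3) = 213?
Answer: Rational(17767559350, 27) ≈ 6.5806e+8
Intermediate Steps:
J = 216 (J = Add(3, 213) = 216)
Function('m')(w) = Add(-10, w) (Function('m')(w) = Add(-3, Add(w, -7)) = Add(-3, Add(-7, w)) = Add(-10, w))
v = -6 (v = Add(-9, 3) = -6)
Function('L')(E, c) = Add(Rational(-5, 108), Mul(Rational(1, 216), c)) (Function('L')(E, c) = Mul(Add(-10, c), Pow(216, -1)) = Mul(Add(-10, c), Rational(1, 216)) = Add(Rational(-5, 108), Mul(Rational(1, 216), c)))
Mul(Add(Function('x')(-90, -152), 15627), Add(42524, Function('L')(-79, v))) = Mul(Add(-152, 15627), Add(42524, Add(Rational(-5, 108), Mul(Rational(1, 216), -6)))) = Mul(15475, Add(42524, Add(Rational(-5, 108), Rational(-1, 36)))) = Mul(15475, Add(42524, Rational(-2, 27))) = Mul(15475, Rational(1148146, 27)) = Rational(17767559350, 27)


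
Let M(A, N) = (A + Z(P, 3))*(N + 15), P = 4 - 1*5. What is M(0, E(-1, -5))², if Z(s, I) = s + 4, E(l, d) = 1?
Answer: 2304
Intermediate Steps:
P = -1 (P = 4 - 5 = -1)
Z(s, I) = 4 + s
M(A, N) = (3 + A)*(15 + N) (M(A, N) = (A + (4 - 1))*(N + 15) = (A + 3)*(15 + N) = (3 + A)*(15 + N))
M(0, E(-1, -5))² = (45 + 3*1 + 15*0 + 0*1)² = (45 + 3 + 0 + 0)² = 48² = 2304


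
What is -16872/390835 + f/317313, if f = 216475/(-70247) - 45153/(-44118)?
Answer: -1843829542531803769/42705361494863175870 ≈ -0.043176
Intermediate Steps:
f = -708731251/344350794 (f = 216475*(-1/70247) - 45153*(-1/44118) = -216475/70247 + 5017/4902 = -708731251/344350794 ≈ -2.0582)
-16872/390835 + f/317313 = -16872/390835 - 708731251/344350794/317313 = -16872*1/390835 - 708731251/344350794*1/317313 = -16872/390835 - 708731251/109266983496522 = -1843829542531803769/42705361494863175870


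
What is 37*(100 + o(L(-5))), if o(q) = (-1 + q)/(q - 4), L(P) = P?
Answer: 11174/3 ≈ 3724.7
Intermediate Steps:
o(q) = (-1 + q)/(-4 + q)
37*(100 + o(L(-5))) = 37*(100 + (-1 - 5)/(-4 - 5)) = 37*(100 - 6/(-9)) = 37*(100 - 1/9*(-6)) = 37*(100 + 2/3) = 37*(302/3) = 11174/3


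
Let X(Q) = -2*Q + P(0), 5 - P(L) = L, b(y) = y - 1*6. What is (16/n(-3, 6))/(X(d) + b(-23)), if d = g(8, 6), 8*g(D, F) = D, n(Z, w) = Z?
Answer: 8/39 ≈ 0.20513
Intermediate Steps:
b(y) = -6 + y (b(y) = y - 6 = -6 + y)
g(D, F) = D/8
d = 1 (d = (1/8)*8 = 1)
P(L) = 5 - L
X(Q) = 5 - 2*Q (X(Q) = -2*Q + (5 - 1*0) = -2*Q + (5 + 0) = -2*Q + 5 = 5 - 2*Q)
(16/n(-3, 6))/(X(d) + b(-23)) = (16/(-3))/((5 - 2*1) + (-6 - 23)) = (16*(-1/3))/((5 - 2) - 29) = -16/3/(3 - 29) = -16/3/(-26) = -1/26*(-16/3) = 8/39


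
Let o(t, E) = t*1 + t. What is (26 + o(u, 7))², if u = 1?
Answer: 784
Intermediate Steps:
o(t, E) = 2*t (o(t, E) = t + t = 2*t)
(26 + o(u, 7))² = (26 + 2*1)² = (26 + 2)² = 28² = 784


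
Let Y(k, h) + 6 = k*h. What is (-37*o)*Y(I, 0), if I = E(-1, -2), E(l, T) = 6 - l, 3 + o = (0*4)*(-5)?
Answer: -666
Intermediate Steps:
o = -3 (o = -3 + (0*4)*(-5) = -3 + 0*(-5) = -3 + 0 = -3)
I = 7 (I = 6 - 1*(-1) = 6 + 1 = 7)
Y(k, h) = -6 + h*k (Y(k, h) = -6 + k*h = -6 + h*k)
(-37*o)*Y(I, 0) = (-37*(-3))*(-6 + 0*7) = 111*(-6 + 0) = 111*(-6) = -666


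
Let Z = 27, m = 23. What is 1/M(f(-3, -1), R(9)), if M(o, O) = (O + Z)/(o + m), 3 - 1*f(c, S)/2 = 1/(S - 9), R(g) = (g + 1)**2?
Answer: 146/635 ≈ 0.22992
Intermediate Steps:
R(g) = (1 + g)**2
f(c, S) = 6 - 2/(-9 + S) (f(c, S) = 6 - 2/(S - 9) = 6 - 2/(-9 + S))
M(o, O) = (27 + O)/(23 + o) (M(o, O) = (O + 27)/(o + 23) = (27 + O)/(23 + o))
1/M(f(-3, -1), R(9)) = 1/((27 + (1 + 9)**2)/(23 + 2*(-28 + 3*(-1))/(-9 - 1))) = 1/((27 + 10**2)/(23 + 2*(-28 - 3)/(-10))) = 1/((27 + 100)/(23 + 2*(-1/10)*(-31))) = 1/(127/(23 + 31/5)) = 1/(127/(146/5)) = 1/((5/146)*127) = 1/(635/146) = 146/635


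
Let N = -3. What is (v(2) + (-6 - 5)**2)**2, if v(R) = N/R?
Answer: 57121/4 ≈ 14280.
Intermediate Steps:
v(R) = -3/R
(v(2) + (-6 - 5)**2)**2 = (-3/2 + (-6 - 5)**2)**2 = (-3*1/2 + (-11)**2)**2 = (-3/2 + 121)**2 = (239/2)**2 = 57121/4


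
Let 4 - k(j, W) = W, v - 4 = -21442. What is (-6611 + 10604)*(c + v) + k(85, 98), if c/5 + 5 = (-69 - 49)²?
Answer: 192290807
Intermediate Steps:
v = -21438 (v = 4 - 21442 = -21438)
c = 69595 (c = -25 + 5*(-69 - 49)² = -25 + 5*(-118)² = -25 + 5*13924 = -25 + 69620 = 69595)
k(j, W) = 4 - W
(-6611 + 10604)*(c + v) + k(85, 98) = (-6611 + 10604)*(69595 - 21438) + (4 - 1*98) = 3993*48157 + (4 - 98) = 192290901 - 94 = 192290807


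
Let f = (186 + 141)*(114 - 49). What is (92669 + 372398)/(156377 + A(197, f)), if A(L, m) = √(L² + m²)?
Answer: 72725782259/24001952295 - 465067*√451813834/24001952295 ≈ 2.6181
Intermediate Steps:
f = 21255 (f = 327*65 = 21255)
(92669 + 372398)/(156377 + A(197, f)) = (92669 + 372398)/(156377 + √(197² + 21255²)) = 465067/(156377 + √(38809 + 451775025)) = 465067/(156377 + √451813834)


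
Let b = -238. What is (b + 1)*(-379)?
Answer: 89823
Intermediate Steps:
(b + 1)*(-379) = (-238 + 1)*(-379) = -237*(-379) = 89823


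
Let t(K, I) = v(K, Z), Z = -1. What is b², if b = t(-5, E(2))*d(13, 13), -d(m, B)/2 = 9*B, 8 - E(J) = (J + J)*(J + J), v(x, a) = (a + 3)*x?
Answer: 5475600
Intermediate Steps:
v(x, a) = x*(3 + a) (v(x, a) = (3 + a)*x = x*(3 + a))
E(J) = 8 - 4*J² (E(J) = 8 - (J + J)*(J + J) = 8 - 2*J*2*J = 8 - 4*J²)
t(K, I) = 2*K (t(K, I) = K*(3 - 1) = K*2 = 2*K)
d(m, B) = -18*B
b = 2340 (b = (2*(-5))*(-18*13) = -10*(-234) = 2340)
b² = 2340² = 5475600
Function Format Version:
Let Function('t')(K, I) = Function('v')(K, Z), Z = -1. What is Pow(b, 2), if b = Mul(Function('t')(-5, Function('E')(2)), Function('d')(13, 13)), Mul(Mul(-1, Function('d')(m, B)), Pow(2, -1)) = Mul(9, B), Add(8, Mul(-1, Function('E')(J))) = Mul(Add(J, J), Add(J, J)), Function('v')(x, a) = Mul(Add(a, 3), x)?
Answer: 5475600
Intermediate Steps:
Function('v')(x, a) = Mul(x, Add(3, a)) (Function('v')(x, a) = Mul(Add(3, a), x) = Mul(x, Add(3, a)))
Function('E')(J) = Add(8, Mul(-4, Pow(J, 2))) (Function('E')(J) = Add(8, Mul(-1, Mul(Add(J, J), Add(J, J)))) = Add(8, Mul(-1, Mul(Mul(2, J), Mul(2, J)))) = Add(8, Mul(-1, Mul(4, Pow(J, 2)))) = Add(8, Mul(-4, Pow(J, 2))))
Function('t')(K, I) = Mul(2, K) (Function('t')(K, I) = Mul(K, Add(3, -1)) = Mul(K, 2) = Mul(2, K))
Function('d')(m, B) = Mul(-18, B) (Function('d')(m, B) = Mul(-2, Mul(9, B)) = Mul(-18, B))
b = 2340 (b = Mul(Mul(2, -5), Mul(-18, 13)) = Mul(-10, -234) = 2340)
Pow(b, 2) = Pow(2340, 2) = 5475600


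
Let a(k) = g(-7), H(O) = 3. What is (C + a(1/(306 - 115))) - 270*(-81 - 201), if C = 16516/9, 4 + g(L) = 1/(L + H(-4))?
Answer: 2806951/36 ≈ 77971.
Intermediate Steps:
g(L) = -4 + 1/(3 + L) (g(L) = -4 + 1/(L + 3) = -4 + 1/(3 + L))
a(k) = -17/4 (a(k) = (-11 - 4*(-7))/(3 - 7) = (-11 + 28)/(-4) = -¼*17 = -17/4)
C = 16516/9 (C = (⅑)*16516 = 16516/9 ≈ 1835.1)
(C + a(1/(306 - 115))) - 270*(-81 - 201) = (16516/9 - 17/4) - 270*(-81 - 201) = 65911/36 - 270*(-282) = 65911/36 + 76140 = 2806951/36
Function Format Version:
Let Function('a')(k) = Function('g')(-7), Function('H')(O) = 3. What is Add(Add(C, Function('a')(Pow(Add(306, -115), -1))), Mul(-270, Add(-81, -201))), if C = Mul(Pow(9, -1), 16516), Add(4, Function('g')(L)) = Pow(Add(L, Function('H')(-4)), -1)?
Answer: Rational(2806951, 36) ≈ 77971.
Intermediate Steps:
Function('g')(L) = Add(-4, Pow(Add(3, L), -1)) (Function('g')(L) = Add(-4, Pow(Add(L, 3), -1)) = Add(-4, Pow(Add(3, L), -1)))
Function('a')(k) = Rational(-17, 4) (Function('a')(k) = Mul(Pow(Add(3, -7), -1), Add(-11, Mul(-4, -7))) = Mul(Pow(-4, -1), Add(-11, 28)) = Mul(Rational(-1, 4), 17) = Rational(-17, 4))
C = Rational(16516, 9) (C = Mul(Rational(1, 9), 16516) = Rational(16516, 9) ≈ 1835.1)
Add(Add(C, Function('a')(Pow(Add(306, -115), -1))), Mul(-270, Add(-81, -201))) = Add(Add(Rational(16516, 9), Rational(-17, 4)), Mul(-270, Add(-81, -201))) = Add(Rational(65911, 36), Mul(-270, -282)) = Add(Rational(65911, 36), 76140) = Rational(2806951, 36)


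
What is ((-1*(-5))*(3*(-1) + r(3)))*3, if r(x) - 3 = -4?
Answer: -60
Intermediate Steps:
r(x) = -1 (r(x) = 3 - 4 = -1)
((-1*(-5))*(3*(-1) + r(3)))*3 = ((-1*(-5))*(3*(-1) - 1))*3 = (5*(-3 - 1))*3 = (5*(-4))*3 = -20*3 = -60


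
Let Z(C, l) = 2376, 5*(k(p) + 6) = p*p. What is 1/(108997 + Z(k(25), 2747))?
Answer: 1/111373 ≈ 8.9788e-6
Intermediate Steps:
k(p) = -6 + p²/5 (k(p) = -6 + (p*p)/5 = -6 + p²/5)
1/(108997 + Z(k(25), 2747)) = 1/(108997 + 2376) = 1/111373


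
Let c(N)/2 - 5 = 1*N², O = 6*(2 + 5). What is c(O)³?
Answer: 44286716872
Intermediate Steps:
O = 42 (O = 6*7 = 42)
c(N) = 10 + 2*N² (c(N) = 10 + 2*(1*N²) = 10 + 2*N²)
c(O)³ = (10 + 2*42²)³ = (10 + 2*1764)³ = (10 + 3528)³ = 3538³ = 44286716872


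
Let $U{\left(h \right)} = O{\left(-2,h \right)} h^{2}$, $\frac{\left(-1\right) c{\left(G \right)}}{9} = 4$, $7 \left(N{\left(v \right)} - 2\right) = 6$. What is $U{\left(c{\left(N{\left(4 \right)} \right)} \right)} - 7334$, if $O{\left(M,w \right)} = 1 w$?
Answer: $-53990$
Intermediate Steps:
$N{\left(v \right)} = \frac{20}{7}$ ($N{\left(v \right)} = 2 + \frac{1}{7} \cdot 6 = 2 + \frac{6}{7} = \frac{20}{7}$)
$O{\left(M,w \right)} = w$
$c{\left(G \right)} = -36$ ($c{\left(G \right)} = \left(-9\right) 4 = -36$)
$U{\left(h \right)} = h^{3}$ ($U{\left(h \right)} = h h^{2} = h^{3}$)
$U{\left(c{\left(N{\left(4 \right)} \right)} \right)} - 7334 = \left(-36\right)^{3} - 7334 = -46656 - 7334 = -53990$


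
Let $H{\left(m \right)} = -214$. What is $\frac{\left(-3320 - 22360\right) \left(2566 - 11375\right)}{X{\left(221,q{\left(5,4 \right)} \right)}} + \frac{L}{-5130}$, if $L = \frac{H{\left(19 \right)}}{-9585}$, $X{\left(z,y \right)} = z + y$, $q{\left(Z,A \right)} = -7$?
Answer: $\frac{25988866766893}{24585525} \approx 1.0571 \cdot 10^{6}$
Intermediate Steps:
$X{\left(z,y \right)} = y + z$
$L = \frac{214}{9585}$ ($L = - \frac{214}{-9585} = \left(-214\right) \left(- \frac{1}{9585}\right) = \frac{214}{9585} \approx 0.022327$)
$\frac{\left(-3320 - 22360\right) \left(2566 - 11375\right)}{X{\left(221,q{\left(5,4 \right)} \right)}} + \frac{L}{-5130} = \frac{\left(-3320 - 22360\right) \left(2566 - 11375\right)}{-7 + 221} + \frac{214}{9585 \left(-5130\right)} = \frac{\left(-25680\right) \left(-8809\right)}{214} + \frac{214}{9585} \left(- \frac{1}{5130}\right) = 226215120 \cdot \frac{1}{214} - \frac{107}{24585525} = 1057080 - \frac{107}{24585525} = \frac{25988866766893}{24585525}$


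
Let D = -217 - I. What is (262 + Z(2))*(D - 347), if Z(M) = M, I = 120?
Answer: -180576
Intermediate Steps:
D = -337 (D = -217 - 1*120 = -217 - 120 = -337)
(262 + Z(2))*(D - 347) = (262 + 2)*(-337 - 347) = 264*(-684) = -180576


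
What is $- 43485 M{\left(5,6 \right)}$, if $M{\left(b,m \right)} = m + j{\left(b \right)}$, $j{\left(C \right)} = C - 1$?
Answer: $-434850$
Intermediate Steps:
$j{\left(C \right)} = -1 + C$ ($j{\left(C \right)} = C - 1 = -1 + C$)
$M{\left(b,m \right)} = -1 + b + m$ ($M{\left(b,m \right)} = m + \left(-1 + b\right) = -1 + b + m$)
$- 43485 M{\left(5,6 \right)} = - 43485 \left(-1 + 5 + 6\right) = \left(-43485\right) 10 = -434850$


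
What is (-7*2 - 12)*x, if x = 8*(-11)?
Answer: 2288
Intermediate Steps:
x = -88
(-7*2 - 12)*x = (-7*2 - 12)*(-88) = (-14 - 12)*(-88) = -26*(-88) = 2288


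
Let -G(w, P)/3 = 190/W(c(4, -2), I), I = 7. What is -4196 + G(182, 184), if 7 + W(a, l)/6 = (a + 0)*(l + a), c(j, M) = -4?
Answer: -4191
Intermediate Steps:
W(a, l) = -42 + 6*a*(a + l) (W(a, l) = -42 + 6*((a + 0)*(l + a)) = -42 + 6*(a*(a + l)) = -42 + 6*a*(a + l))
G(w, P) = 5 (G(w, P) = -570/(-42 + 6*(-4)**2 + 6*(-4)*7) = -570/(-42 + 6*16 - 168) = -570/(-42 + 96 - 168) = -570/(-114) = -570*(-1)/114 = -3*(-5/3) = 5)
-4196 + G(182, 184) = -4196 + 5 = -4191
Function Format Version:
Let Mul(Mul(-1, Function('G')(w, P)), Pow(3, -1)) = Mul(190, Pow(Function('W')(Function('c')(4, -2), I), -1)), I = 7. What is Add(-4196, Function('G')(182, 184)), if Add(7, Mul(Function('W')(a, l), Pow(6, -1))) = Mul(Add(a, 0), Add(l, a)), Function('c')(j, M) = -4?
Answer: -4191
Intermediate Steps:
Function('W')(a, l) = Add(-42, Mul(6, a, Add(a, l))) (Function('W')(a, l) = Add(-42, Mul(6, Mul(Add(a, 0), Add(l, a)))) = Add(-42, Mul(6, Mul(a, Add(a, l)))) = Add(-42, Mul(6, a, Add(a, l))))
Function('G')(w, P) = 5 (Function('G')(w, P) = Mul(-3, Mul(190, Pow(Add(-42, Mul(6, Pow(-4, 2)), Mul(6, -4, 7)), -1))) = Mul(-3, Mul(190, Pow(Add(-42, Mul(6, 16), -168), -1))) = Mul(-3, Mul(190, Pow(Add(-42, 96, -168), -1))) = Mul(-3, Mul(190, Pow(-114, -1))) = Mul(-3, Mul(190, Rational(-1, 114))) = Mul(-3, Rational(-5, 3)) = 5)
Add(-4196, Function('G')(182, 184)) = Add(-4196, 5) = -4191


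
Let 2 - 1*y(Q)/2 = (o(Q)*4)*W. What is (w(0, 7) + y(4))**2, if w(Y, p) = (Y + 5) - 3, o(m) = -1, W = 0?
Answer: 36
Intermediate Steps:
w(Y, p) = 2 + Y (w(Y, p) = (5 + Y) - 3 = 2 + Y)
y(Q) = 4 (y(Q) = 4 - 2*(-1*4)*0 = 4 - (-8)*0 = 4 - 2*0 = 4 + 0 = 4)
(w(0, 7) + y(4))**2 = ((2 + 0) + 4)**2 = (2 + 4)**2 = 6**2 = 36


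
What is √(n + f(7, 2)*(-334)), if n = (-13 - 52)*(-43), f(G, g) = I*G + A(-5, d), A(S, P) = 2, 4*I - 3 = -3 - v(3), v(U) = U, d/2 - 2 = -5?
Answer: √15522/2 ≈ 62.294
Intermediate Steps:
d = -6 (d = 4 + 2*(-5) = 4 - 10 = -6)
I = -¾ (I = ¾ + (-3 - 1*3)/4 = ¾ + (-3 - 3)/4 = ¾ + (¼)*(-6) = ¾ - 3/2 = -¾ ≈ -0.75000)
f(G, g) = 2 - 3*G/4 (f(G, g) = -3*G/4 + 2 = 2 - 3*G/4)
n = 2795 (n = -65*(-43) = 2795)
√(n + f(7, 2)*(-334)) = √(2795 + (2 - ¾*7)*(-334)) = √(2795 + (2 - 21/4)*(-334)) = √(2795 - 13/4*(-334)) = √(2795 + 2171/2) = √(7761/2) = √15522/2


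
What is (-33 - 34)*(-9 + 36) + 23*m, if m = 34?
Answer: -1027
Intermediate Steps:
(-33 - 34)*(-9 + 36) + 23*m = (-33 - 34)*(-9 + 36) + 23*34 = -67*27 + 782 = -1809 + 782 = -1027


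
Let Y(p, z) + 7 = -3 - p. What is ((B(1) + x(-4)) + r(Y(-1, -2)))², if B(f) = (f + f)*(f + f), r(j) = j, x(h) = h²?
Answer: 121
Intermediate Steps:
Y(p, z) = -10 - p (Y(p, z) = -7 + (-3 - p) = -10 - p)
B(f) = 4*f² (B(f) = (2*f)*(2*f) = 4*f²)
((B(1) + x(-4)) + r(Y(-1, -2)))² = ((4*1² + (-4)²) + (-10 - 1*(-1)))² = ((4*1 + 16) + (-10 + 1))² = ((4 + 16) - 9)² = (20 - 9)² = 11² = 121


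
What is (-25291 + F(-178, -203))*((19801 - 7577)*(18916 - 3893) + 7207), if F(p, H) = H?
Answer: -4681931264346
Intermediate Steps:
(-25291 + F(-178, -203))*((19801 - 7577)*(18916 - 3893) + 7207) = (-25291 - 203)*((19801 - 7577)*(18916 - 3893) + 7207) = -25494*(12224*15023 + 7207) = -25494*(183641152 + 7207) = -25494*183648359 = -4681931264346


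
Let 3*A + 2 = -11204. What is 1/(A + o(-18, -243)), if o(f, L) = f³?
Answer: -3/28702 ≈ -0.00010452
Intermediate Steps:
A = -11206/3 (A = -⅔ + (⅓)*(-11204) = -⅔ - 11204/3 = -11206/3 ≈ -3735.3)
1/(A + o(-18, -243)) = 1/(-11206/3 + (-18)³) = 1/(-11206/3 - 5832) = 1/(-28702/3) = -3/28702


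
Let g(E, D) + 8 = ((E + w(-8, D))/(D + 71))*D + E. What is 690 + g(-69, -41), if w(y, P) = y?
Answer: 21547/30 ≈ 718.23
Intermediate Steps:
g(E, D) = -8 + E + D*(-8 + E)/(71 + D) (g(E, D) = -8 + (((E - 8)/(D + 71))*D + E) = -8 + (((-8 + E)/(71 + D))*D + E) = -8 + (D*(-8 + E)/(71 + D) + E) = -8 + (E + D*(-8 + E)/(71 + D)) = -8 + E + D*(-8 + E)/(71 + D))
690 + g(-69, -41) = 690 + (-568 - 16*(-41) + 71*(-69) + 2*(-41)*(-69))/(71 - 41) = 690 + (-568 + 656 - 4899 + 5658)/30 = 690 + (1/30)*847 = 690 + 847/30 = 21547/30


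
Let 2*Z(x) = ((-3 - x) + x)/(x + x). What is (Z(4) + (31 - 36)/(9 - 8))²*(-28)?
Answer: -48223/64 ≈ -753.48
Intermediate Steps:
Z(x) = -3/(4*x) (Z(x) = (((-3 - x) + x)/(x + x))/2 = (-3*1/(2*x))/2 = (-3/(2*x))/2 = -3/(4*x))
(Z(4) + (31 - 36)/(9 - 8))²*(-28) = (-¾/4 + (31 - 36)/(9 - 8))²*(-28) = (-¾*¼ - 5/1)²*(-28) = (-3/16 - 5*1)²*(-28) = (-3/16 - 5)²*(-28) = (-83/16)²*(-28) = (6889/256)*(-28) = -48223/64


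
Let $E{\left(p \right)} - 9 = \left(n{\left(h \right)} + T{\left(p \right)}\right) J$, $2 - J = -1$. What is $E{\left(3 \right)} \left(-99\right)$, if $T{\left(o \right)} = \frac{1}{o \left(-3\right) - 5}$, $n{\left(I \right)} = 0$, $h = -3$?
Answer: $- \frac{12177}{14} \approx -869.79$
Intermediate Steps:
$J = 3$ ($J = 2 - -1 = 2 + 1 = 3$)
$T{\left(o \right)} = \frac{1}{-5 - 3 o}$ ($T{\left(o \right)} = \frac{1}{- 3 o - 5} = \frac{1}{-5 - 3 o}$)
$E{\left(p \right)} = 9 - \frac{3}{5 + 3 p}$ ($E{\left(p \right)} = 9 + \left(0 - \frac{1}{5 + 3 p}\right) 3 = 9 + - \frac{1}{5 + 3 p} 3 = 9 - \frac{3}{5 + 3 p}$)
$E{\left(3 \right)} \left(-99\right) = \frac{3 \left(14 + 9 \cdot 3\right)}{5 + 3 \cdot 3} \left(-99\right) = \frac{3 \left(14 + 27\right)}{5 + 9} \left(-99\right) = 3 \cdot \frac{1}{14} \cdot 41 \left(-99\right) = \frac{123}{14} \left(-99\right) = - \frac{12177}{14}$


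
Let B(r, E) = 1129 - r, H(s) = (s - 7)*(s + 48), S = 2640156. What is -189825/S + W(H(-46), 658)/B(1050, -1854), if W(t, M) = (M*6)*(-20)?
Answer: -69493904645/69524108 ≈ -999.57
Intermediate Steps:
H(s) = (-7 + s)*(48 + s)
W(t, M) = -120*M (W(t, M) = (6*M)*(-20) = -120*M)
-189825/S + W(H(-46), 658)/B(1050, -1854) = -189825/2640156 + (-120*658)/(1129 - 1*1050) = -189825*1/2640156 - 78960/(1129 - 1050) = -63275/880052 - 78960/79 = -69493904645/69524108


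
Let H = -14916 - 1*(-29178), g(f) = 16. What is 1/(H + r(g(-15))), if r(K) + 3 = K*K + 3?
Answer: 1/14518 ≈ 6.8880e-5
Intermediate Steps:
H = 14262 (H = -14916 + 29178 = 14262)
r(K) = K² (r(K) = -3 + (K*K + 3) = -3 + (K² + 3) = -3 + (3 + K²) = K²)
1/(H + r(g(-15))) = 1/(14262 + 16²) = 1/(14262 + 256) = 1/14518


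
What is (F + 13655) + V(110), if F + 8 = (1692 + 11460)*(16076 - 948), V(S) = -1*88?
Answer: 198977015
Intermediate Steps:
V(S) = -88
F = 198963448 (F = -8 + (1692 + 11460)*(16076 - 948) = -8 + 13152*15128 = -8 + 198963456 = 198963448)
(F + 13655) + V(110) = (198963448 + 13655) - 88 = 198977103 - 88 = 198977015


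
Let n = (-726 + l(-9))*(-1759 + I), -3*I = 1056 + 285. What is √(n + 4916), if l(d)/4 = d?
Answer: 8*√26342 ≈ 1298.4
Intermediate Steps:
I = -447 (I = -(1056 + 285)/3 = -⅓*1341 = -447)
l(d) = 4*d
n = 1680972 (n = (-726 + 4*(-9))*(-1759 - 447) = (-726 - 36)*(-2206) = -762*(-2206) = 1680972)
√(n + 4916) = √(1680972 + 4916) = √1685888 = 8*√26342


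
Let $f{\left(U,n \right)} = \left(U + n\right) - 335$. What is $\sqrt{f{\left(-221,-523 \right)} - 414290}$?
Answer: $i \sqrt{415369} \approx 644.49 i$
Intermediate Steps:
$f{\left(U,n \right)} = -335 + U + n$
$\sqrt{f{\left(-221,-523 \right)} - 414290} = \sqrt{\left(-335 - 221 - 523\right) - 414290} = \sqrt{-1079 - 414290} = \sqrt{-415369} = i \sqrt{415369}$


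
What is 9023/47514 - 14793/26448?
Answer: -77372383/209441712 ≈ -0.36942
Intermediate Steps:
9023/47514 - 14793/26448 = 9023*(1/47514) - 14793*1/26448 = 9023/47514 - 4931/8816 = -77372383/209441712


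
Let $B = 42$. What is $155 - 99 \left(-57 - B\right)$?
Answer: $9956$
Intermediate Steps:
$155 - 99 \left(-57 - B\right) = 155 - 99 \left(-57 - 42\right) = 155 - -9801 = 155 + 9801 = 9956$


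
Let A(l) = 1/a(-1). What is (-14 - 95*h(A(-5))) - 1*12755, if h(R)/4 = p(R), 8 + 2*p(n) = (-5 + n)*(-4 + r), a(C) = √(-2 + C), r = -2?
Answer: -16949 - 380*I*√3 ≈ -16949.0 - 658.18*I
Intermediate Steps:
p(n) = 11 - 3*n (p(n) = -4 + ((-5 + n)*(-4 - 2))/2 = -4 + ((-5 + n)*(-6))/2 = -4 + (30 - 6*n)/2 = -4 + (15 - 3*n) = 11 - 3*n)
A(l) = -I*√3/3 (A(l) = 1/(√(-2 - 1)) = 1/(√(-3)) = 1/(I*√3) = -I*√3/3)
h(R) = 44 - 12*R (h(R) = 4*(11 - 3*R) = 44 - 12*R)
(-14 - 95*h(A(-5))) - 1*12755 = (-14 - 95*(44 - (-4)*I*√3)) - 1*12755 = (-14 - 95*(44 + 4*I*√3)) - 12755 = (-14 + (-4180 - 380*I*√3)) - 12755 = (-4194 - 380*I*√3) - 12755 = -16949 - 380*I*√3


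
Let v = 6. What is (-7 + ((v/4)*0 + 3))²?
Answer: 16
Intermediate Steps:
(-7 + ((v/4)*0 + 3))² = (-7 + ((6/4)*0 + 3))² = (-7 + ((6*(¼))*0 + 3))² = (-7 + ((3/2)*0 + 3))² = (-7 + (0 + 3))² = (-7 + 3)² = (-4)² = 16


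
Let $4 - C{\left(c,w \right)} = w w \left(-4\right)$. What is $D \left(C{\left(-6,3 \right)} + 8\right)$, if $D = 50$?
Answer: $2400$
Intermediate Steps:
$C{\left(c,w \right)} = 4 + 4 w^{2}$ ($C{\left(c,w \right)} = 4 - w w \left(-4\right) = 4 - w^{2} \left(-4\right) = 4 - - 4 w^{2} = 4 + 4 w^{2}$)
$D \left(C{\left(-6,3 \right)} + 8\right) = 50 \left(\left(4 + 4 \cdot 3^{2}\right) + 8\right) = 50 \left(\left(4 + 4 \cdot 9\right) + 8\right) = 50 \left(\left(4 + 36\right) + 8\right) = 50 \left(40 + 8\right) = 50 \cdot 48 = 2400$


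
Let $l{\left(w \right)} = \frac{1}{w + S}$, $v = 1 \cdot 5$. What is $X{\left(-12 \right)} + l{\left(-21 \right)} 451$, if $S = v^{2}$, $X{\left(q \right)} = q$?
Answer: $\frac{403}{4} \approx 100.75$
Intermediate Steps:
$v = 5$
$S = 25$ ($S = 5^{2} = 25$)
$l{\left(w \right)} = \frac{1}{25 + w}$ ($l{\left(w \right)} = \frac{1}{w + 25} = \frac{1}{25 + w}$)
$X{\left(-12 \right)} + l{\left(-21 \right)} 451 = -12 + \frac{1}{25 - 21} \cdot 451 = -12 + \frac{1}{4} \cdot 451 = -12 + \frac{451}{4} = \frac{403}{4}$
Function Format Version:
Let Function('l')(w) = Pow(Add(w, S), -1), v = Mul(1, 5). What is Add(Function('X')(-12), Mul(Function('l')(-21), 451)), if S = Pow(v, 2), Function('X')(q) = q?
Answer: Rational(403, 4) ≈ 100.75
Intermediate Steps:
v = 5
S = 25 (S = Pow(5, 2) = 25)
Function('l')(w) = Pow(Add(25, w), -1) (Function('l')(w) = Pow(Add(w, 25), -1) = Pow(Add(25, w), -1))
Add(Function('X')(-12), Mul(Function('l')(-21), 451)) = Add(-12, Mul(Pow(Add(25, -21), -1), 451)) = Add(-12, Mul(Pow(4, -1), 451)) = Add(-12, Mul(Rational(1, 4), 451)) = Add(-12, Rational(451, 4)) = Rational(403, 4)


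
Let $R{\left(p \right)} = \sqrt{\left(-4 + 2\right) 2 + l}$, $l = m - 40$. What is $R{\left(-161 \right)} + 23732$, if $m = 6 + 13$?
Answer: $23732 + 5 i \approx 23732.0 + 5.0 i$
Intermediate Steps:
$m = 19$
$l = -21$ ($l = 19 - 40 = -21$)
$R{\left(p \right)} = 5 i$ ($R{\left(p \right)} = \sqrt{\left(-4 + 2\right) 2 - 21} = \sqrt{\left(-2\right) 2 - 21} = \sqrt{-4 - 21} = \sqrt{-25} = 5 i$)
$R{\left(-161 \right)} + 23732 = 5 i + 23732 = 23732 + 5 i$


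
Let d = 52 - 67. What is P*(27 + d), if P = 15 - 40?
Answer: -300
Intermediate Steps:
d = -15
P = -25
P*(27 + d) = -25*(27 - 15) = -25*12 = -300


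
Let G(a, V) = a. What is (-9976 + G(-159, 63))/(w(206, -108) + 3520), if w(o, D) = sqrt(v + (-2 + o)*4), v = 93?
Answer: -35675200/12389491 + 30405*sqrt(101)/12389491 ≈ -2.8548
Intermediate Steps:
w(o, D) = sqrt(85 + 4*o) (w(o, D) = sqrt(93 + (-2 + o)*4) = sqrt(93 + (-8 + 4*o)) = sqrt(85 + 4*o))
(-9976 + G(-159, 63))/(w(206, -108) + 3520) = (-9976 - 159)/(sqrt(85 + 4*206) + 3520) = -10135/(sqrt(85 + 824) + 3520) = -10135/(sqrt(909) + 3520) = -10135/(3*sqrt(101) + 3520) = -10135/(3520 + 3*sqrt(101))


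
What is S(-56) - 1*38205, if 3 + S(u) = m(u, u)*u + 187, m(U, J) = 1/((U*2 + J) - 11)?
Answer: -6805703/179 ≈ -38021.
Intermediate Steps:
m(U, J) = 1/(-11 + J + 2*U) (m(U, J) = 1/((2*U + J) - 11) = 1/((J + 2*U) - 11) = 1/(-11 + J + 2*U))
S(u) = 184 + u/(-11 + 3*u) (S(u) = -3 + (u/(-11 + u + 2*u) + 187) = -3 + (u/(-11 + 3*u) + 187) = -3 + (187 + u/(-11 + 3*u)) = 184 + u/(-11 + 3*u))
S(-56) - 1*38205 = (-2024 + 553*(-56))/(-11 + 3*(-56)) - 1*38205 = (-2024 - 30968)/(-11 - 168) - 38205 = -32992/(-179) - 38205 = -1/179*(-32992) - 38205 = 32992/179 - 38205 = -6805703/179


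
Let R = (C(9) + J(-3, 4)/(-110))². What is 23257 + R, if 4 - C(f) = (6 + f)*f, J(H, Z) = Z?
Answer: 122293274/3025 ≈ 40428.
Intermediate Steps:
C(f) = 4 - f*(6 + f) (C(f) = 4 - (6 + f)*f = 4 - f*(6 + f))
R = 51940849/3025 (R = ((4 - 1*9² - 6*9) + 4/(-110))² = ((4 - 1*81 - 54) + 4*(-1/110))² = ((4 - 81 - 54) - 2/55)² = (-131 - 2/55)² = (-7207/55)² = 51940849/3025 ≈ 17171.)
23257 + R = 23257 + 51940849/3025 = 122293274/3025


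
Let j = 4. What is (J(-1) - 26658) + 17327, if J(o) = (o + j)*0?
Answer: -9331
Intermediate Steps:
J(o) = 0 (J(o) = (o + 4)*0 = (4 + o)*0 = 0)
(J(-1) - 26658) + 17327 = (0 - 26658) + 17327 = -26658 + 17327 = -9331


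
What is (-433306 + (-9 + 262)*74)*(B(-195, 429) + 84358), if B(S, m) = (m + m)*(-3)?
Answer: -33906337856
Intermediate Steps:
B(S, m) = -6*m (B(S, m) = (2*m)*(-3) = -6*m)
(-433306 + (-9 + 262)*74)*(B(-195, 429) + 84358) = (-433306 + (-9 + 262)*74)*(-6*429 + 84358) = (-433306 + 253*74)*(-2574 + 84358) = (-433306 + 18722)*81784 = -414584*81784 = -33906337856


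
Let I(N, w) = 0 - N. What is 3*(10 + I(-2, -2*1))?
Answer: 36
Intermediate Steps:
I(N, w) = -N
3*(10 + I(-2, -2*1)) = 3*(10 - 1*(-2)) = 3*(10 + 2) = 3*12 = 36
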